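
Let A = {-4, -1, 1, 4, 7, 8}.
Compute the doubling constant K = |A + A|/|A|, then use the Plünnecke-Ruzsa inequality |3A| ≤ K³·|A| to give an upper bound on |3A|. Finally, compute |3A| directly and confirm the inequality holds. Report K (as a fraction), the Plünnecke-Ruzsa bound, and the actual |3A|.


|A| = 6.
Step 1: Compute A + A by enumerating all 36 pairs.
A + A = {-8, -5, -3, -2, 0, 2, 3, 4, 5, 6, 7, 8, 9, 11, 12, 14, 15, 16}, so |A + A| = 18.
Step 2: Doubling constant K = |A + A|/|A| = 18/6 = 18/6 ≈ 3.0000.
Step 3: Plünnecke-Ruzsa gives |3A| ≤ K³·|A| = (3.0000)³ · 6 ≈ 162.0000.
Step 4: Compute 3A = A + A + A directly by enumerating all triples (a,b,c) ∈ A³; |3A| = 33.
Step 5: Check 33 ≤ 162.0000? Yes ✓.

K = 18/6, Plünnecke-Ruzsa bound K³|A| ≈ 162.0000, |3A| = 33, inequality holds.


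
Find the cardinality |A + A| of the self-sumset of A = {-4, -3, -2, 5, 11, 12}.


A + A = {a + a' : a, a' ∈ A}; |A| = 6.
General bounds: 2|A| - 1 ≤ |A + A| ≤ |A|(|A|+1)/2, i.e. 11 ≤ |A + A| ≤ 21.
Lower bound 2|A|-1 is attained iff A is an arithmetic progression.
Enumerate sums a + a' for a ≤ a' (symmetric, so this suffices):
a = -4: -4+-4=-8, -4+-3=-7, -4+-2=-6, -4+5=1, -4+11=7, -4+12=8
a = -3: -3+-3=-6, -3+-2=-5, -3+5=2, -3+11=8, -3+12=9
a = -2: -2+-2=-4, -2+5=3, -2+11=9, -2+12=10
a = 5: 5+5=10, 5+11=16, 5+12=17
a = 11: 11+11=22, 11+12=23
a = 12: 12+12=24
Distinct sums: {-8, -7, -6, -5, -4, 1, 2, 3, 7, 8, 9, 10, 16, 17, 22, 23, 24}
|A + A| = 17

|A + A| = 17


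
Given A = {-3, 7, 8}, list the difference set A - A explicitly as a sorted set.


A - A = {a - a' : a, a' ∈ A}.
Compute a - a' for each ordered pair (a, a'):
a = -3: -3--3=0, -3-7=-10, -3-8=-11
a = 7: 7--3=10, 7-7=0, 7-8=-1
a = 8: 8--3=11, 8-7=1, 8-8=0
Collecting distinct values (and noting 0 appears from a-a):
A - A = {-11, -10, -1, 0, 1, 10, 11}
|A - A| = 7

A - A = {-11, -10, -1, 0, 1, 10, 11}


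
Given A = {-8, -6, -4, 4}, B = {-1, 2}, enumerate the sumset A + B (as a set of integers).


A + B = {a + b : a ∈ A, b ∈ B}.
Enumerate all |A|·|B| = 4·2 = 8 pairs (a, b) and collect distinct sums.
a = -8: -8+-1=-9, -8+2=-6
a = -6: -6+-1=-7, -6+2=-4
a = -4: -4+-1=-5, -4+2=-2
a = 4: 4+-1=3, 4+2=6
Collecting distinct sums: A + B = {-9, -7, -6, -5, -4, -2, 3, 6}
|A + B| = 8

A + B = {-9, -7, -6, -5, -4, -2, 3, 6}


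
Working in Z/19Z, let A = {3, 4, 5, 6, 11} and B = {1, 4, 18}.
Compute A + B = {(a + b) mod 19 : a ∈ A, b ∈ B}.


Work in Z/19Z: reduce every sum a + b modulo 19.
Enumerate all 15 pairs:
a = 3: 3+1=4, 3+4=7, 3+18=2
a = 4: 4+1=5, 4+4=8, 4+18=3
a = 5: 5+1=6, 5+4=9, 5+18=4
a = 6: 6+1=7, 6+4=10, 6+18=5
a = 11: 11+1=12, 11+4=15, 11+18=10
Distinct residues collected: {2, 3, 4, 5, 6, 7, 8, 9, 10, 12, 15}
|A + B| = 11 (out of 19 total residues).

A + B = {2, 3, 4, 5, 6, 7, 8, 9, 10, 12, 15}


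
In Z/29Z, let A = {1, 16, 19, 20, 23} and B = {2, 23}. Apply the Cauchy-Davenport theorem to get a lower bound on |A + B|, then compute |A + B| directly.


Cauchy-Davenport: |A + B| ≥ min(p, |A| + |B| - 1) for A, B nonempty in Z/pZ.
|A| = 5, |B| = 2, p = 29.
CD lower bound = min(29, 5 + 2 - 1) = min(29, 6) = 6.
Compute A + B mod 29 directly:
a = 1: 1+2=3, 1+23=24
a = 16: 16+2=18, 16+23=10
a = 19: 19+2=21, 19+23=13
a = 20: 20+2=22, 20+23=14
a = 23: 23+2=25, 23+23=17
A + B = {3, 10, 13, 14, 17, 18, 21, 22, 24, 25}, so |A + B| = 10.
Verify: 10 ≥ 6? Yes ✓.

CD lower bound = 6, actual |A + B| = 10.


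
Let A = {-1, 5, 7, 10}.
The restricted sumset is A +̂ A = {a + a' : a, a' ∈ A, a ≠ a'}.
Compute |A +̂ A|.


Restricted sumset: A +̂ A = {a + a' : a ∈ A, a' ∈ A, a ≠ a'}.
Equivalently, take A + A and drop any sum 2a that is achievable ONLY as a + a for a ∈ A (i.e. sums representable only with equal summands).
Enumerate pairs (a, a') with a < a' (symmetric, so each unordered pair gives one sum; this covers all a ≠ a'):
  -1 + 5 = 4
  -1 + 7 = 6
  -1 + 10 = 9
  5 + 7 = 12
  5 + 10 = 15
  7 + 10 = 17
Collected distinct sums: {4, 6, 9, 12, 15, 17}
|A +̂ A| = 6
(Reference bound: |A +̂ A| ≥ 2|A| - 3 for |A| ≥ 2, with |A| = 4 giving ≥ 5.)

|A +̂ A| = 6


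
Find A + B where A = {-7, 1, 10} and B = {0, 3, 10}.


A + B = {a + b : a ∈ A, b ∈ B}.
Enumerate all |A|·|B| = 3·3 = 9 pairs (a, b) and collect distinct sums.
a = -7: -7+0=-7, -7+3=-4, -7+10=3
a = 1: 1+0=1, 1+3=4, 1+10=11
a = 10: 10+0=10, 10+3=13, 10+10=20
Collecting distinct sums: A + B = {-7, -4, 1, 3, 4, 10, 11, 13, 20}
|A + B| = 9

A + B = {-7, -4, 1, 3, 4, 10, 11, 13, 20}


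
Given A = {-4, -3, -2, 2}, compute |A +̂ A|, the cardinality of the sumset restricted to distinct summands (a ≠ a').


Restricted sumset: A +̂ A = {a + a' : a ∈ A, a' ∈ A, a ≠ a'}.
Equivalently, take A + A and drop any sum 2a that is achievable ONLY as a + a for a ∈ A (i.e. sums representable only with equal summands).
Enumerate pairs (a, a') with a < a' (symmetric, so each unordered pair gives one sum; this covers all a ≠ a'):
  -4 + -3 = -7
  -4 + -2 = -6
  -4 + 2 = -2
  -3 + -2 = -5
  -3 + 2 = -1
  -2 + 2 = 0
Collected distinct sums: {-7, -6, -5, -2, -1, 0}
|A +̂ A| = 6
(Reference bound: |A +̂ A| ≥ 2|A| - 3 for |A| ≥ 2, with |A| = 4 giving ≥ 5.)

|A +̂ A| = 6


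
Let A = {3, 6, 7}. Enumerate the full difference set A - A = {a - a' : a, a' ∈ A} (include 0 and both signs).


A - A = {a - a' : a, a' ∈ A}.
Compute a - a' for each ordered pair (a, a'):
a = 3: 3-3=0, 3-6=-3, 3-7=-4
a = 6: 6-3=3, 6-6=0, 6-7=-1
a = 7: 7-3=4, 7-6=1, 7-7=0
Collecting distinct values (and noting 0 appears from a-a):
A - A = {-4, -3, -1, 0, 1, 3, 4}
|A - A| = 7

A - A = {-4, -3, -1, 0, 1, 3, 4}


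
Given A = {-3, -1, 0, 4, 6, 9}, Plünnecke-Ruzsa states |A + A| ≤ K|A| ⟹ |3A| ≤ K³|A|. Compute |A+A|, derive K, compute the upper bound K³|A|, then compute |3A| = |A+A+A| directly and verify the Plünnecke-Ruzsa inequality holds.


|A| = 6.
Step 1: Compute A + A by enumerating all 36 pairs.
A + A = {-6, -4, -3, -2, -1, 0, 1, 3, 4, 5, 6, 8, 9, 10, 12, 13, 15, 18}, so |A + A| = 18.
Step 2: Doubling constant K = |A + A|/|A| = 18/6 = 18/6 ≈ 3.0000.
Step 3: Plünnecke-Ruzsa gives |3A| ≤ K³·|A| = (3.0000)³ · 6 ≈ 162.0000.
Step 4: Compute 3A = A + A + A directly by enumerating all triples (a,b,c) ∈ A³; |3A| = 32.
Step 5: Check 32 ≤ 162.0000? Yes ✓.

K = 18/6, Plünnecke-Ruzsa bound K³|A| ≈ 162.0000, |3A| = 32, inequality holds.


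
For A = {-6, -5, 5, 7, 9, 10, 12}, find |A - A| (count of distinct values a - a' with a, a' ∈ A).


A - A = {a - a' : a, a' ∈ A}; |A| = 7.
Bounds: 2|A|-1 ≤ |A - A| ≤ |A|² - |A| + 1, i.e. 13 ≤ |A - A| ≤ 43.
Note: 0 ∈ A - A always (from a - a). The set is symmetric: if d ∈ A - A then -d ∈ A - A.
Enumerate nonzero differences d = a - a' with a > a' (then include -d):
Positive differences: {1, 2, 3, 4, 5, 7, 10, 11, 12, 13, 14, 15, 16, 17, 18}
Full difference set: {0} ∪ (positive diffs) ∪ (negative diffs).
|A - A| = 1 + 2·15 = 31 (matches direct enumeration: 31).

|A - A| = 31


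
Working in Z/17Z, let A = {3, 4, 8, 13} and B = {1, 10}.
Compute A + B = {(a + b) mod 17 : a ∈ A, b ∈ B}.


Work in Z/17Z: reduce every sum a + b modulo 17.
Enumerate all 8 pairs:
a = 3: 3+1=4, 3+10=13
a = 4: 4+1=5, 4+10=14
a = 8: 8+1=9, 8+10=1
a = 13: 13+1=14, 13+10=6
Distinct residues collected: {1, 4, 5, 6, 9, 13, 14}
|A + B| = 7 (out of 17 total residues).

A + B = {1, 4, 5, 6, 9, 13, 14}


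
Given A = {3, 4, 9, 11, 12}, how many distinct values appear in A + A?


A + A = {a + a' : a, a' ∈ A}; |A| = 5.
General bounds: 2|A| - 1 ≤ |A + A| ≤ |A|(|A|+1)/2, i.e. 9 ≤ |A + A| ≤ 15.
Lower bound 2|A|-1 is attained iff A is an arithmetic progression.
Enumerate sums a + a' for a ≤ a' (symmetric, so this suffices):
a = 3: 3+3=6, 3+4=7, 3+9=12, 3+11=14, 3+12=15
a = 4: 4+4=8, 4+9=13, 4+11=15, 4+12=16
a = 9: 9+9=18, 9+11=20, 9+12=21
a = 11: 11+11=22, 11+12=23
a = 12: 12+12=24
Distinct sums: {6, 7, 8, 12, 13, 14, 15, 16, 18, 20, 21, 22, 23, 24}
|A + A| = 14

|A + A| = 14


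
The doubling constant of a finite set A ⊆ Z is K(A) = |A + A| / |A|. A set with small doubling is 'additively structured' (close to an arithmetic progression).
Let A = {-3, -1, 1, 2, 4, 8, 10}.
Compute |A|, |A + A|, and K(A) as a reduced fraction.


|A| = 7.
Compute A + A by enumerating all 49 pairs.
A + A = {-6, -4, -2, -1, 0, 1, 2, 3, 4, 5, 6, 7, 8, 9, 10, 11, 12, 14, 16, 18, 20}, so |A + A| = 21.
K = |A + A| / |A| = 21/7 = 3/1 ≈ 3.0000.
Reference: AP of size 7 gives K = 13/7 ≈ 1.8571; a fully generic set of size 7 gives K ≈ 4.0000.

|A| = 7, |A + A| = 21, K = 21/7 = 3/1.


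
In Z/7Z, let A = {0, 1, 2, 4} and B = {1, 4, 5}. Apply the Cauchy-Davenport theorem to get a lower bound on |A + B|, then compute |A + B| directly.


Cauchy-Davenport: |A + B| ≥ min(p, |A| + |B| - 1) for A, B nonempty in Z/pZ.
|A| = 4, |B| = 3, p = 7.
CD lower bound = min(7, 4 + 3 - 1) = min(7, 6) = 6.
Compute A + B mod 7 directly:
a = 0: 0+1=1, 0+4=4, 0+5=5
a = 1: 1+1=2, 1+4=5, 1+5=6
a = 2: 2+1=3, 2+4=6, 2+5=0
a = 4: 4+1=5, 4+4=1, 4+5=2
A + B = {0, 1, 2, 3, 4, 5, 6}, so |A + B| = 7.
Verify: 7 ≥ 6? Yes ✓.

CD lower bound = 6, actual |A + B| = 7.


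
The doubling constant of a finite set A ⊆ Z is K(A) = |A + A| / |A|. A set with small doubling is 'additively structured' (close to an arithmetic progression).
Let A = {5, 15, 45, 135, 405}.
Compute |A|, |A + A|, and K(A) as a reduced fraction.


|A| = 5.
Compute A + A by enumerating all 25 pairs.
A + A = {10, 20, 30, 50, 60, 90, 140, 150, 180, 270, 410, 420, 450, 540, 810}, so |A + A| = 15.
K = |A + A| / |A| = 15/5 = 3/1 ≈ 3.0000.
Reference: AP of size 5 gives K = 9/5 ≈ 1.8000; a fully generic set of size 5 gives K ≈ 3.0000.

|A| = 5, |A + A| = 15, K = 15/5 = 3/1.


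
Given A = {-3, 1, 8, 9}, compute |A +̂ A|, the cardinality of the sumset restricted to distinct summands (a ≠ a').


Restricted sumset: A +̂ A = {a + a' : a ∈ A, a' ∈ A, a ≠ a'}.
Equivalently, take A + A and drop any sum 2a that is achievable ONLY as a + a for a ∈ A (i.e. sums representable only with equal summands).
Enumerate pairs (a, a') with a < a' (symmetric, so each unordered pair gives one sum; this covers all a ≠ a'):
  -3 + 1 = -2
  -3 + 8 = 5
  -3 + 9 = 6
  1 + 8 = 9
  1 + 9 = 10
  8 + 9 = 17
Collected distinct sums: {-2, 5, 6, 9, 10, 17}
|A +̂ A| = 6
(Reference bound: |A +̂ A| ≥ 2|A| - 3 for |A| ≥ 2, with |A| = 4 giving ≥ 5.)

|A +̂ A| = 6


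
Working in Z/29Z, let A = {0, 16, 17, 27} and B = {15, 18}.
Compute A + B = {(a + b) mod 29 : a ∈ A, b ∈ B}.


Work in Z/29Z: reduce every sum a + b modulo 29.
Enumerate all 8 pairs:
a = 0: 0+15=15, 0+18=18
a = 16: 16+15=2, 16+18=5
a = 17: 17+15=3, 17+18=6
a = 27: 27+15=13, 27+18=16
Distinct residues collected: {2, 3, 5, 6, 13, 15, 16, 18}
|A + B| = 8 (out of 29 total residues).

A + B = {2, 3, 5, 6, 13, 15, 16, 18}


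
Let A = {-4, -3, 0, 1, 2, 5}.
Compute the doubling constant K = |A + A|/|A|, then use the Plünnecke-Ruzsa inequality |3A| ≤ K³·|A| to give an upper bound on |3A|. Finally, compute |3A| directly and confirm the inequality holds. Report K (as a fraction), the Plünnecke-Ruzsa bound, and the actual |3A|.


|A| = 6.
Step 1: Compute A + A by enumerating all 36 pairs.
A + A = {-8, -7, -6, -4, -3, -2, -1, 0, 1, 2, 3, 4, 5, 6, 7, 10}, so |A + A| = 16.
Step 2: Doubling constant K = |A + A|/|A| = 16/6 = 16/6 ≈ 2.6667.
Step 3: Plünnecke-Ruzsa gives |3A| ≤ K³·|A| = (2.6667)³ · 6 ≈ 113.7778.
Step 4: Compute 3A = A + A + A directly by enumerating all triples (a,b,c) ∈ A³; |3A| = 26.
Step 5: Check 26 ≤ 113.7778? Yes ✓.

K = 16/6, Plünnecke-Ruzsa bound K³|A| ≈ 113.7778, |3A| = 26, inequality holds.


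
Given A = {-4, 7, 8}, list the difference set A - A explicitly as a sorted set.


A - A = {a - a' : a, a' ∈ A}.
Compute a - a' for each ordered pair (a, a'):
a = -4: -4--4=0, -4-7=-11, -4-8=-12
a = 7: 7--4=11, 7-7=0, 7-8=-1
a = 8: 8--4=12, 8-7=1, 8-8=0
Collecting distinct values (and noting 0 appears from a-a):
A - A = {-12, -11, -1, 0, 1, 11, 12}
|A - A| = 7

A - A = {-12, -11, -1, 0, 1, 11, 12}


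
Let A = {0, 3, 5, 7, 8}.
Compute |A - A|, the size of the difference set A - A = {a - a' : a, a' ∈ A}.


A - A = {a - a' : a, a' ∈ A}; |A| = 5.
Bounds: 2|A|-1 ≤ |A - A| ≤ |A|² - |A| + 1, i.e. 9 ≤ |A - A| ≤ 21.
Note: 0 ∈ A - A always (from a - a). The set is symmetric: if d ∈ A - A then -d ∈ A - A.
Enumerate nonzero differences d = a - a' with a > a' (then include -d):
Positive differences: {1, 2, 3, 4, 5, 7, 8}
Full difference set: {0} ∪ (positive diffs) ∪ (negative diffs).
|A - A| = 1 + 2·7 = 15 (matches direct enumeration: 15).

|A - A| = 15


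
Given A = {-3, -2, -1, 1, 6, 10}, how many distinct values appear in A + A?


A + A = {a + a' : a, a' ∈ A}; |A| = 6.
General bounds: 2|A| - 1 ≤ |A + A| ≤ |A|(|A|+1)/2, i.e. 11 ≤ |A + A| ≤ 21.
Lower bound 2|A|-1 is attained iff A is an arithmetic progression.
Enumerate sums a + a' for a ≤ a' (symmetric, so this suffices):
a = -3: -3+-3=-6, -3+-2=-5, -3+-1=-4, -3+1=-2, -3+6=3, -3+10=7
a = -2: -2+-2=-4, -2+-1=-3, -2+1=-1, -2+6=4, -2+10=8
a = -1: -1+-1=-2, -1+1=0, -1+6=5, -1+10=9
a = 1: 1+1=2, 1+6=7, 1+10=11
a = 6: 6+6=12, 6+10=16
a = 10: 10+10=20
Distinct sums: {-6, -5, -4, -3, -2, -1, 0, 2, 3, 4, 5, 7, 8, 9, 11, 12, 16, 20}
|A + A| = 18

|A + A| = 18


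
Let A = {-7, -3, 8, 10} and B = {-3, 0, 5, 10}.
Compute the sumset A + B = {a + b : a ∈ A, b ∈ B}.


A + B = {a + b : a ∈ A, b ∈ B}.
Enumerate all |A|·|B| = 4·4 = 16 pairs (a, b) and collect distinct sums.
a = -7: -7+-3=-10, -7+0=-7, -7+5=-2, -7+10=3
a = -3: -3+-3=-6, -3+0=-3, -3+5=2, -3+10=7
a = 8: 8+-3=5, 8+0=8, 8+5=13, 8+10=18
a = 10: 10+-3=7, 10+0=10, 10+5=15, 10+10=20
Collecting distinct sums: A + B = {-10, -7, -6, -3, -2, 2, 3, 5, 7, 8, 10, 13, 15, 18, 20}
|A + B| = 15

A + B = {-10, -7, -6, -3, -2, 2, 3, 5, 7, 8, 10, 13, 15, 18, 20}


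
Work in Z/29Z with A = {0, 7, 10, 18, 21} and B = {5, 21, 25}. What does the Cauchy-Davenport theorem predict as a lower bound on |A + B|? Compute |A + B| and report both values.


Cauchy-Davenport: |A + B| ≥ min(p, |A| + |B| - 1) for A, B nonempty in Z/pZ.
|A| = 5, |B| = 3, p = 29.
CD lower bound = min(29, 5 + 3 - 1) = min(29, 7) = 7.
Compute A + B mod 29 directly:
a = 0: 0+5=5, 0+21=21, 0+25=25
a = 7: 7+5=12, 7+21=28, 7+25=3
a = 10: 10+5=15, 10+21=2, 10+25=6
a = 18: 18+5=23, 18+21=10, 18+25=14
a = 21: 21+5=26, 21+21=13, 21+25=17
A + B = {2, 3, 5, 6, 10, 12, 13, 14, 15, 17, 21, 23, 25, 26, 28}, so |A + B| = 15.
Verify: 15 ≥ 7? Yes ✓.

CD lower bound = 7, actual |A + B| = 15.


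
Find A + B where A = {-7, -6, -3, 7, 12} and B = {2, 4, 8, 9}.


A + B = {a + b : a ∈ A, b ∈ B}.
Enumerate all |A|·|B| = 5·4 = 20 pairs (a, b) and collect distinct sums.
a = -7: -7+2=-5, -7+4=-3, -7+8=1, -7+9=2
a = -6: -6+2=-4, -6+4=-2, -6+8=2, -6+9=3
a = -3: -3+2=-1, -3+4=1, -3+8=5, -3+9=6
a = 7: 7+2=9, 7+4=11, 7+8=15, 7+9=16
a = 12: 12+2=14, 12+4=16, 12+8=20, 12+9=21
Collecting distinct sums: A + B = {-5, -4, -3, -2, -1, 1, 2, 3, 5, 6, 9, 11, 14, 15, 16, 20, 21}
|A + B| = 17

A + B = {-5, -4, -3, -2, -1, 1, 2, 3, 5, 6, 9, 11, 14, 15, 16, 20, 21}


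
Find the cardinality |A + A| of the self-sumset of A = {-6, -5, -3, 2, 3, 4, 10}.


A + A = {a + a' : a, a' ∈ A}; |A| = 7.
General bounds: 2|A| - 1 ≤ |A + A| ≤ |A|(|A|+1)/2, i.e. 13 ≤ |A + A| ≤ 28.
Lower bound 2|A|-1 is attained iff A is an arithmetic progression.
Enumerate sums a + a' for a ≤ a' (symmetric, so this suffices):
a = -6: -6+-6=-12, -6+-5=-11, -6+-3=-9, -6+2=-4, -6+3=-3, -6+4=-2, -6+10=4
a = -5: -5+-5=-10, -5+-3=-8, -5+2=-3, -5+3=-2, -5+4=-1, -5+10=5
a = -3: -3+-3=-6, -3+2=-1, -3+3=0, -3+4=1, -3+10=7
a = 2: 2+2=4, 2+3=5, 2+4=6, 2+10=12
a = 3: 3+3=6, 3+4=7, 3+10=13
a = 4: 4+4=8, 4+10=14
a = 10: 10+10=20
Distinct sums: {-12, -11, -10, -9, -8, -6, -4, -3, -2, -1, 0, 1, 4, 5, 6, 7, 8, 12, 13, 14, 20}
|A + A| = 21

|A + A| = 21


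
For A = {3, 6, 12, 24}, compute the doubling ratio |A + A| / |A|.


|A| = 4.
Compute A + A by enumerating all 16 pairs.
A + A = {6, 9, 12, 15, 18, 24, 27, 30, 36, 48}, so |A + A| = 10.
K = |A + A| / |A| = 10/4 = 5/2 ≈ 2.5000.
Reference: AP of size 4 gives K = 7/4 ≈ 1.7500; a fully generic set of size 4 gives K ≈ 2.5000.

|A| = 4, |A + A| = 10, K = 10/4 = 5/2.


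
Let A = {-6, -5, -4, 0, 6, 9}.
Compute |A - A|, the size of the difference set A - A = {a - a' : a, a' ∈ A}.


A - A = {a - a' : a, a' ∈ A}; |A| = 6.
Bounds: 2|A|-1 ≤ |A - A| ≤ |A|² - |A| + 1, i.e. 11 ≤ |A - A| ≤ 31.
Note: 0 ∈ A - A always (from a - a). The set is symmetric: if d ∈ A - A then -d ∈ A - A.
Enumerate nonzero differences d = a - a' with a > a' (then include -d):
Positive differences: {1, 2, 3, 4, 5, 6, 9, 10, 11, 12, 13, 14, 15}
Full difference set: {0} ∪ (positive diffs) ∪ (negative diffs).
|A - A| = 1 + 2·13 = 27 (matches direct enumeration: 27).

|A - A| = 27


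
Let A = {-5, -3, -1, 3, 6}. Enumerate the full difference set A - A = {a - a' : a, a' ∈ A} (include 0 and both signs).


A - A = {a - a' : a, a' ∈ A}.
Compute a - a' for each ordered pair (a, a'):
a = -5: -5--5=0, -5--3=-2, -5--1=-4, -5-3=-8, -5-6=-11
a = -3: -3--5=2, -3--3=0, -3--1=-2, -3-3=-6, -3-6=-9
a = -1: -1--5=4, -1--3=2, -1--1=0, -1-3=-4, -1-6=-7
a = 3: 3--5=8, 3--3=6, 3--1=4, 3-3=0, 3-6=-3
a = 6: 6--5=11, 6--3=9, 6--1=7, 6-3=3, 6-6=0
Collecting distinct values (and noting 0 appears from a-a):
A - A = {-11, -9, -8, -7, -6, -4, -3, -2, 0, 2, 3, 4, 6, 7, 8, 9, 11}
|A - A| = 17

A - A = {-11, -9, -8, -7, -6, -4, -3, -2, 0, 2, 3, 4, 6, 7, 8, 9, 11}


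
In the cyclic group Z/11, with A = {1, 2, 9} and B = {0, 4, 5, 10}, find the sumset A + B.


Work in Z/11Z: reduce every sum a + b modulo 11.
Enumerate all 12 pairs:
a = 1: 1+0=1, 1+4=5, 1+5=6, 1+10=0
a = 2: 2+0=2, 2+4=6, 2+5=7, 2+10=1
a = 9: 9+0=9, 9+4=2, 9+5=3, 9+10=8
Distinct residues collected: {0, 1, 2, 3, 5, 6, 7, 8, 9}
|A + B| = 9 (out of 11 total residues).

A + B = {0, 1, 2, 3, 5, 6, 7, 8, 9}


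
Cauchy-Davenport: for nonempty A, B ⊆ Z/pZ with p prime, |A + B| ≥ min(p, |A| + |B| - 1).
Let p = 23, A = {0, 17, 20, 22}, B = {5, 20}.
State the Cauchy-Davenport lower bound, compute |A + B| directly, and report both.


Cauchy-Davenport: |A + B| ≥ min(p, |A| + |B| - 1) for A, B nonempty in Z/pZ.
|A| = 4, |B| = 2, p = 23.
CD lower bound = min(23, 4 + 2 - 1) = min(23, 5) = 5.
Compute A + B mod 23 directly:
a = 0: 0+5=5, 0+20=20
a = 17: 17+5=22, 17+20=14
a = 20: 20+5=2, 20+20=17
a = 22: 22+5=4, 22+20=19
A + B = {2, 4, 5, 14, 17, 19, 20, 22}, so |A + B| = 8.
Verify: 8 ≥ 5? Yes ✓.

CD lower bound = 5, actual |A + B| = 8.


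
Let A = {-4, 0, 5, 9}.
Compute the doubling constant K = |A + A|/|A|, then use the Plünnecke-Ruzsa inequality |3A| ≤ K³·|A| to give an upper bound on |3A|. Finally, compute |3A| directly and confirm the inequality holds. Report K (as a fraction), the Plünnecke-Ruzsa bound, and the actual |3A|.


|A| = 4.
Step 1: Compute A + A by enumerating all 16 pairs.
A + A = {-8, -4, 0, 1, 5, 9, 10, 14, 18}, so |A + A| = 9.
Step 2: Doubling constant K = |A + A|/|A| = 9/4 = 9/4 ≈ 2.2500.
Step 3: Plünnecke-Ruzsa gives |3A| ≤ K³·|A| = (2.2500)³ · 4 ≈ 45.5625.
Step 4: Compute 3A = A + A + A directly by enumerating all triples (a,b,c) ∈ A³; |3A| = 16.
Step 5: Check 16 ≤ 45.5625? Yes ✓.

K = 9/4, Plünnecke-Ruzsa bound K³|A| ≈ 45.5625, |3A| = 16, inequality holds.


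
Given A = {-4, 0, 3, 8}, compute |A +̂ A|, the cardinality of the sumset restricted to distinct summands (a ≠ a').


Restricted sumset: A +̂ A = {a + a' : a ∈ A, a' ∈ A, a ≠ a'}.
Equivalently, take A + A and drop any sum 2a that is achievable ONLY as a + a for a ∈ A (i.e. sums representable only with equal summands).
Enumerate pairs (a, a') with a < a' (symmetric, so each unordered pair gives one sum; this covers all a ≠ a'):
  -4 + 0 = -4
  -4 + 3 = -1
  -4 + 8 = 4
  0 + 3 = 3
  0 + 8 = 8
  3 + 8 = 11
Collected distinct sums: {-4, -1, 3, 4, 8, 11}
|A +̂ A| = 6
(Reference bound: |A +̂ A| ≥ 2|A| - 3 for |A| ≥ 2, with |A| = 4 giving ≥ 5.)

|A +̂ A| = 6


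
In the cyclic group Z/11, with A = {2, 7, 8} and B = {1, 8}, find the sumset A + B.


Work in Z/11Z: reduce every sum a + b modulo 11.
Enumerate all 6 pairs:
a = 2: 2+1=3, 2+8=10
a = 7: 7+1=8, 7+8=4
a = 8: 8+1=9, 8+8=5
Distinct residues collected: {3, 4, 5, 8, 9, 10}
|A + B| = 6 (out of 11 total residues).

A + B = {3, 4, 5, 8, 9, 10}


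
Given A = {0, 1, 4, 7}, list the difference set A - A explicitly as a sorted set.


A - A = {a - a' : a, a' ∈ A}.
Compute a - a' for each ordered pair (a, a'):
a = 0: 0-0=0, 0-1=-1, 0-4=-4, 0-7=-7
a = 1: 1-0=1, 1-1=0, 1-4=-3, 1-7=-6
a = 4: 4-0=4, 4-1=3, 4-4=0, 4-7=-3
a = 7: 7-0=7, 7-1=6, 7-4=3, 7-7=0
Collecting distinct values (and noting 0 appears from a-a):
A - A = {-7, -6, -4, -3, -1, 0, 1, 3, 4, 6, 7}
|A - A| = 11

A - A = {-7, -6, -4, -3, -1, 0, 1, 3, 4, 6, 7}


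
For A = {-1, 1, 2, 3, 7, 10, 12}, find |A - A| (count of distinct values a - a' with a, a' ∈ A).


A - A = {a - a' : a, a' ∈ A}; |A| = 7.
Bounds: 2|A|-1 ≤ |A - A| ≤ |A|² - |A| + 1, i.e. 13 ≤ |A - A| ≤ 43.
Note: 0 ∈ A - A always (from a - a). The set is symmetric: if d ∈ A - A then -d ∈ A - A.
Enumerate nonzero differences d = a - a' with a > a' (then include -d):
Positive differences: {1, 2, 3, 4, 5, 6, 7, 8, 9, 10, 11, 13}
Full difference set: {0} ∪ (positive diffs) ∪ (negative diffs).
|A - A| = 1 + 2·12 = 25 (matches direct enumeration: 25).

|A - A| = 25


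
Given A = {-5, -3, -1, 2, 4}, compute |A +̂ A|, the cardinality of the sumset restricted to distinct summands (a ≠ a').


Restricted sumset: A +̂ A = {a + a' : a ∈ A, a' ∈ A, a ≠ a'}.
Equivalently, take A + A and drop any sum 2a that is achievable ONLY as a + a for a ∈ A (i.e. sums representable only with equal summands).
Enumerate pairs (a, a') with a < a' (symmetric, so each unordered pair gives one sum; this covers all a ≠ a'):
  -5 + -3 = -8
  -5 + -1 = -6
  -5 + 2 = -3
  -5 + 4 = -1
  -3 + -1 = -4
  -3 + 2 = -1
  -3 + 4 = 1
  -1 + 2 = 1
  -1 + 4 = 3
  2 + 4 = 6
Collected distinct sums: {-8, -6, -4, -3, -1, 1, 3, 6}
|A +̂ A| = 8
(Reference bound: |A +̂ A| ≥ 2|A| - 3 for |A| ≥ 2, with |A| = 5 giving ≥ 7.)

|A +̂ A| = 8


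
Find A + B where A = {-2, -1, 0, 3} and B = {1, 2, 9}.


A + B = {a + b : a ∈ A, b ∈ B}.
Enumerate all |A|·|B| = 4·3 = 12 pairs (a, b) and collect distinct sums.
a = -2: -2+1=-1, -2+2=0, -2+9=7
a = -1: -1+1=0, -1+2=1, -1+9=8
a = 0: 0+1=1, 0+2=2, 0+9=9
a = 3: 3+1=4, 3+2=5, 3+9=12
Collecting distinct sums: A + B = {-1, 0, 1, 2, 4, 5, 7, 8, 9, 12}
|A + B| = 10

A + B = {-1, 0, 1, 2, 4, 5, 7, 8, 9, 12}


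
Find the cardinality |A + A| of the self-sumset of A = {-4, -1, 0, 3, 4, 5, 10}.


A + A = {a + a' : a, a' ∈ A}; |A| = 7.
General bounds: 2|A| - 1 ≤ |A + A| ≤ |A|(|A|+1)/2, i.e. 13 ≤ |A + A| ≤ 28.
Lower bound 2|A|-1 is attained iff A is an arithmetic progression.
Enumerate sums a + a' for a ≤ a' (symmetric, so this suffices):
a = -4: -4+-4=-8, -4+-1=-5, -4+0=-4, -4+3=-1, -4+4=0, -4+5=1, -4+10=6
a = -1: -1+-1=-2, -1+0=-1, -1+3=2, -1+4=3, -1+5=4, -1+10=9
a = 0: 0+0=0, 0+3=3, 0+4=4, 0+5=5, 0+10=10
a = 3: 3+3=6, 3+4=7, 3+5=8, 3+10=13
a = 4: 4+4=8, 4+5=9, 4+10=14
a = 5: 5+5=10, 5+10=15
a = 10: 10+10=20
Distinct sums: {-8, -5, -4, -2, -1, 0, 1, 2, 3, 4, 5, 6, 7, 8, 9, 10, 13, 14, 15, 20}
|A + A| = 20

|A + A| = 20


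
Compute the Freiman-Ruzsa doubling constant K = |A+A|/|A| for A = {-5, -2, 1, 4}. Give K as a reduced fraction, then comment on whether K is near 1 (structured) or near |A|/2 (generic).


|A| = 4.
Compute A + A by enumerating all 16 pairs.
A + A = {-10, -7, -4, -1, 2, 5, 8}, so |A + A| = 7.
K = |A + A| / |A| = 7/4 (already in lowest terms) ≈ 1.7500.
Reference: AP of size 4 gives K = 7/4 ≈ 1.7500; a fully generic set of size 4 gives K ≈ 2.5000.

|A| = 4, |A + A| = 7, K = 7/4.


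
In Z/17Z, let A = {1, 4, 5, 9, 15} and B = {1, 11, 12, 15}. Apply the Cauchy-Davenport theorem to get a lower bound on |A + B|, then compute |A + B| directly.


Cauchy-Davenport: |A + B| ≥ min(p, |A| + |B| - 1) for A, B nonempty in Z/pZ.
|A| = 5, |B| = 4, p = 17.
CD lower bound = min(17, 5 + 4 - 1) = min(17, 8) = 8.
Compute A + B mod 17 directly:
a = 1: 1+1=2, 1+11=12, 1+12=13, 1+15=16
a = 4: 4+1=5, 4+11=15, 4+12=16, 4+15=2
a = 5: 5+1=6, 5+11=16, 5+12=0, 5+15=3
a = 9: 9+1=10, 9+11=3, 9+12=4, 9+15=7
a = 15: 15+1=16, 15+11=9, 15+12=10, 15+15=13
A + B = {0, 2, 3, 4, 5, 6, 7, 9, 10, 12, 13, 15, 16}, so |A + B| = 13.
Verify: 13 ≥ 8? Yes ✓.

CD lower bound = 8, actual |A + B| = 13.


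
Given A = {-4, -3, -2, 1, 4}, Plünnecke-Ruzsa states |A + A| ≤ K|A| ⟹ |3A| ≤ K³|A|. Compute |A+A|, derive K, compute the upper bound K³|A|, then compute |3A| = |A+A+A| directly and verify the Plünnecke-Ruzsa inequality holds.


|A| = 5.
Step 1: Compute A + A by enumerating all 25 pairs.
A + A = {-8, -7, -6, -5, -4, -3, -2, -1, 0, 1, 2, 5, 8}, so |A + A| = 13.
Step 2: Doubling constant K = |A + A|/|A| = 13/5 = 13/5 ≈ 2.6000.
Step 3: Plünnecke-Ruzsa gives |3A| ≤ K³·|A| = (2.6000)³ · 5 ≈ 87.8800.
Step 4: Compute 3A = A + A + A directly by enumerating all triples (a,b,c) ∈ A³; |3A| = 21.
Step 5: Check 21 ≤ 87.8800? Yes ✓.

K = 13/5, Plünnecke-Ruzsa bound K³|A| ≈ 87.8800, |3A| = 21, inequality holds.


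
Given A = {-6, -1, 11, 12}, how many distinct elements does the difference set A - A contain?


A - A = {a - a' : a, a' ∈ A}; |A| = 4.
Bounds: 2|A|-1 ≤ |A - A| ≤ |A|² - |A| + 1, i.e. 7 ≤ |A - A| ≤ 13.
Note: 0 ∈ A - A always (from a - a). The set is symmetric: if d ∈ A - A then -d ∈ A - A.
Enumerate nonzero differences d = a - a' with a > a' (then include -d):
Positive differences: {1, 5, 12, 13, 17, 18}
Full difference set: {0} ∪ (positive diffs) ∪ (negative diffs).
|A - A| = 1 + 2·6 = 13 (matches direct enumeration: 13).

|A - A| = 13


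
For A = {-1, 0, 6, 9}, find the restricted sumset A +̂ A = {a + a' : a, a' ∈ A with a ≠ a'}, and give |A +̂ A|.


Restricted sumset: A +̂ A = {a + a' : a ∈ A, a' ∈ A, a ≠ a'}.
Equivalently, take A + A and drop any sum 2a that is achievable ONLY as a + a for a ∈ A (i.e. sums representable only with equal summands).
Enumerate pairs (a, a') with a < a' (symmetric, so each unordered pair gives one sum; this covers all a ≠ a'):
  -1 + 0 = -1
  -1 + 6 = 5
  -1 + 9 = 8
  0 + 6 = 6
  0 + 9 = 9
  6 + 9 = 15
Collected distinct sums: {-1, 5, 6, 8, 9, 15}
|A +̂ A| = 6
(Reference bound: |A +̂ A| ≥ 2|A| - 3 for |A| ≥ 2, with |A| = 4 giving ≥ 5.)

|A +̂ A| = 6


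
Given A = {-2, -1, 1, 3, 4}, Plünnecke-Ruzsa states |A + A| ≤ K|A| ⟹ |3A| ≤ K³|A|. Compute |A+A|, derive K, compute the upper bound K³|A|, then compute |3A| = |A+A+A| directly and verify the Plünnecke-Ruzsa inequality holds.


|A| = 5.
Step 1: Compute A + A by enumerating all 25 pairs.
A + A = {-4, -3, -2, -1, 0, 1, 2, 3, 4, 5, 6, 7, 8}, so |A + A| = 13.
Step 2: Doubling constant K = |A + A|/|A| = 13/5 = 13/5 ≈ 2.6000.
Step 3: Plünnecke-Ruzsa gives |3A| ≤ K³·|A| = (2.6000)³ · 5 ≈ 87.8800.
Step 4: Compute 3A = A + A + A directly by enumerating all triples (a,b,c) ∈ A³; |3A| = 19.
Step 5: Check 19 ≤ 87.8800? Yes ✓.

K = 13/5, Plünnecke-Ruzsa bound K³|A| ≈ 87.8800, |3A| = 19, inequality holds.


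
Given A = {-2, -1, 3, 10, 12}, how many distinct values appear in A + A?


A + A = {a + a' : a, a' ∈ A}; |A| = 5.
General bounds: 2|A| - 1 ≤ |A + A| ≤ |A|(|A|+1)/2, i.e. 9 ≤ |A + A| ≤ 15.
Lower bound 2|A|-1 is attained iff A is an arithmetic progression.
Enumerate sums a + a' for a ≤ a' (symmetric, so this suffices):
a = -2: -2+-2=-4, -2+-1=-3, -2+3=1, -2+10=8, -2+12=10
a = -1: -1+-1=-2, -1+3=2, -1+10=9, -1+12=11
a = 3: 3+3=6, 3+10=13, 3+12=15
a = 10: 10+10=20, 10+12=22
a = 12: 12+12=24
Distinct sums: {-4, -3, -2, 1, 2, 6, 8, 9, 10, 11, 13, 15, 20, 22, 24}
|A + A| = 15

|A + A| = 15


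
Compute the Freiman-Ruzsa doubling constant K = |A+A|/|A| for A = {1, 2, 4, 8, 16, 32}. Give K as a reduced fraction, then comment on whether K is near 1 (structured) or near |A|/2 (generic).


|A| = 6.
Compute A + A by enumerating all 36 pairs.
A + A = {2, 3, 4, 5, 6, 8, 9, 10, 12, 16, 17, 18, 20, 24, 32, 33, 34, 36, 40, 48, 64}, so |A + A| = 21.
K = |A + A| / |A| = 21/6 = 7/2 ≈ 3.5000.
Reference: AP of size 6 gives K = 11/6 ≈ 1.8333; a fully generic set of size 6 gives K ≈ 3.5000.

|A| = 6, |A + A| = 21, K = 21/6 = 7/2.


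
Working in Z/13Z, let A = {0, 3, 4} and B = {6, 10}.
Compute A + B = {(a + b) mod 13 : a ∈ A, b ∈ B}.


Work in Z/13Z: reduce every sum a + b modulo 13.
Enumerate all 6 pairs:
a = 0: 0+6=6, 0+10=10
a = 3: 3+6=9, 3+10=0
a = 4: 4+6=10, 4+10=1
Distinct residues collected: {0, 1, 6, 9, 10}
|A + B| = 5 (out of 13 total residues).

A + B = {0, 1, 6, 9, 10}


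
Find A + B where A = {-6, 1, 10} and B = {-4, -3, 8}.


A + B = {a + b : a ∈ A, b ∈ B}.
Enumerate all |A|·|B| = 3·3 = 9 pairs (a, b) and collect distinct sums.
a = -6: -6+-4=-10, -6+-3=-9, -6+8=2
a = 1: 1+-4=-3, 1+-3=-2, 1+8=9
a = 10: 10+-4=6, 10+-3=7, 10+8=18
Collecting distinct sums: A + B = {-10, -9, -3, -2, 2, 6, 7, 9, 18}
|A + B| = 9

A + B = {-10, -9, -3, -2, 2, 6, 7, 9, 18}


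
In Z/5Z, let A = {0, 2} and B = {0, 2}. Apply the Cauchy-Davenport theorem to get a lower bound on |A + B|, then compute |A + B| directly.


Cauchy-Davenport: |A + B| ≥ min(p, |A| + |B| - 1) for A, B nonempty in Z/pZ.
|A| = 2, |B| = 2, p = 5.
CD lower bound = min(5, 2 + 2 - 1) = min(5, 3) = 3.
Compute A + B mod 5 directly:
a = 0: 0+0=0, 0+2=2
a = 2: 2+0=2, 2+2=4
A + B = {0, 2, 4}, so |A + B| = 3.
Verify: 3 ≥ 3? Yes ✓.

CD lower bound = 3, actual |A + B| = 3.


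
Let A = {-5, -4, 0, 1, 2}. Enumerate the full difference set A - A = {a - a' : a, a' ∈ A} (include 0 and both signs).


A - A = {a - a' : a, a' ∈ A}.
Compute a - a' for each ordered pair (a, a'):
a = -5: -5--5=0, -5--4=-1, -5-0=-5, -5-1=-6, -5-2=-7
a = -4: -4--5=1, -4--4=0, -4-0=-4, -4-1=-5, -4-2=-6
a = 0: 0--5=5, 0--4=4, 0-0=0, 0-1=-1, 0-2=-2
a = 1: 1--5=6, 1--4=5, 1-0=1, 1-1=0, 1-2=-1
a = 2: 2--5=7, 2--4=6, 2-0=2, 2-1=1, 2-2=0
Collecting distinct values (and noting 0 appears from a-a):
A - A = {-7, -6, -5, -4, -2, -1, 0, 1, 2, 4, 5, 6, 7}
|A - A| = 13

A - A = {-7, -6, -5, -4, -2, -1, 0, 1, 2, 4, 5, 6, 7}


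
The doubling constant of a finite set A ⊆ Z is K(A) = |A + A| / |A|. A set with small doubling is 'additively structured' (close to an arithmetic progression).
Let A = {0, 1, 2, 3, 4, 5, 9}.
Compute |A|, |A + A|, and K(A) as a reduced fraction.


|A| = 7.
Compute A + A by enumerating all 49 pairs.
A + A = {0, 1, 2, 3, 4, 5, 6, 7, 8, 9, 10, 11, 12, 13, 14, 18}, so |A + A| = 16.
K = |A + A| / |A| = 16/7 (already in lowest terms) ≈ 2.2857.
Reference: AP of size 7 gives K = 13/7 ≈ 1.8571; a fully generic set of size 7 gives K ≈ 4.0000.

|A| = 7, |A + A| = 16, K = 16/7.


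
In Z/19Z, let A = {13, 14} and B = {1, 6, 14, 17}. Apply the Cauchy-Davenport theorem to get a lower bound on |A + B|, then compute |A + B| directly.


Cauchy-Davenport: |A + B| ≥ min(p, |A| + |B| - 1) for A, B nonempty in Z/pZ.
|A| = 2, |B| = 4, p = 19.
CD lower bound = min(19, 2 + 4 - 1) = min(19, 5) = 5.
Compute A + B mod 19 directly:
a = 13: 13+1=14, 13+6=0, 13+14=8, 13+17=11
a = 14: 14+1=15, 14+6=1, 14+14=9, 14+17=12
A + B = {0, 1, 8, 9, 11, 12, 14, 15}, so |A + B| = 8.
Verify: 8 ≥ 5? Yes ✓.

CD lower bound = 5, actual |A + B| = 8.


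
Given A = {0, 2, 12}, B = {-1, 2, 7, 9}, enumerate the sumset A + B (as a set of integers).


A + B = {a + b : a ∈ A, b ∈ B}.
Enumerate all |A|·|B| = 3·4 = 12 pairs (a, b) and collect distinct sums.
a = 0: 0+-1=-1, 0+2=2, 0+7=7, 0+9=9
a = 2: 2+-1=1, 2+2=4, 2+7=9, 2+9=11
a = 12: 12+-1=11, 12+2=14, 12+7=19, 12+9=21
Collecting distinct sums: A + B = {-1, 1, 2, 4, 7, 9, 11, 14, 19, 21}
|A + B| = 10

A + B = {-1, 1, 2, 4, 7, 9, 11, 14, 19, 21}


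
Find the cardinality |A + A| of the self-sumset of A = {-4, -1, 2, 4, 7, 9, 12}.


A + A = {a + a' : a, a' ∈ A}; |A| = 7.
General bounds: 2|A| - 1 ≤ |A + A| ≤ |A|(|A|+1)/2, i.e. 13 ≤ |A + A| ≤ 28.
Lower bound 2|A|-1 is attained iff A is an arithmetic progression.
Enumerate sums a + a' for a ≤ a' (symmetric, so this suffices):
a = -4: -4+-4=-8, -4+-1=-5, -4+2=-2, -4+4=0, -4+7=3, -4+9=5, -4+12=8
a = -1: -1+-1=-2, -1+2=1, -1+4=3, -1+7=6, -1+9=8, -1+12=11
a = 2: 2+2=4, 2+4=6, 2+7=9, 2+9=11, 2+12=14
a = 4: 4+4=8, 4+7=11, 4+9=13, 4+12=16
a = 7: 7+7=14, 7+9=16, 7+12=19
a = 9: 9+9=18, 9+12=21
a = 12: 12+12=24
Distinct sums: {-8, -5, -2, 0, 1, 3, 4, 5, 6, 8, 9, 11, 13, 14, 16, 18, 19, 21, 24}
|A + A| = 19

|A + A| = 19


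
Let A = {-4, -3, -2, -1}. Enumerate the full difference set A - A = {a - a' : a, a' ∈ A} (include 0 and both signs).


A - A = {a - a' : a, a' ∈ A}.
Compute a - a' for each ordered pair (a, a'):
a = -4: -4--4=0, -4--3=-1, -4--2=-2, -4--1=-3
a = -3: -3--4=1, -3--3=0, -3--2=-1, -3--1=-2
a = -2: -2--4=2, -2--3=1, -2--2=0, -2--1=-1
a = -1: -1--4=3, -1--3=2, -1--2=1, -1--1=0
Collecting distinct values (and noting 0 appears from a-a):
A - A = {-3, -2, -1, 0, 1, 2, 3}
|A - A| = 7

A - A = {-3, -2, -1, 0, 1, 2, 3}


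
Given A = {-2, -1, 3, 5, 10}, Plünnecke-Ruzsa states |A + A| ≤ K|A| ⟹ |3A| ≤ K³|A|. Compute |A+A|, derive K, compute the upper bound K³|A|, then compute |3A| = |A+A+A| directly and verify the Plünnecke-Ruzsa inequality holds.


|A| = 5.
Step 1: Compute A + A by enumerating all 25 pairs.
A + A = {-4, -3, -2, 1, 2, 3, 4, 6, 8, 9, 10, 13, 15, 20}, so |A + A| = 14.
Step 2: Doubling constant K = |A + A|/|A| = 14/5 = 14/5 ≈ 2.8000.
Step 3: Plünnecke-Ruzsa gives |3A| ≤ K³·|A| = (2.8000)³ · 5 ≈ 109.7600.
Step 4: Compute 3A = A + A + A directly by enumerating all triples (a,b,c) ∈ A³; |3A| = 27.
Step 5: Check 27 ≤ 109.7600? Yes ✓.

K = 14/5, Plünnecke-Ruzsa bound K³|A| ≈ 109.7600, |3A| = 27, inequality holds.


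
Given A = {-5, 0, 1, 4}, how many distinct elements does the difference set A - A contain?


A - A = {a - a' : a, a' ∈ A}; |A| = 4.
Bounds: 2|A|-1 ≤ |A - A| ≤ |A|² - |A| + 1, i.e. 7 ≤ |A - A| ≤ 13.
Note: 0 ∈ A - A always (from a - a). The set is symmetric: if d ∈ A - A then -d ∈ A - A.
Enumerate nonzero differences d = a - a' with a > a' (then include -d):
Positive differences: {1, 3, 4, 5, 6, 9}
Full difference set: {0} ∪ (positive diffs) ∪ (negative diffs).
|A - A| = 1 + 2·6 = 13 (matches direct enumeration: 13).

|A - A| = 13


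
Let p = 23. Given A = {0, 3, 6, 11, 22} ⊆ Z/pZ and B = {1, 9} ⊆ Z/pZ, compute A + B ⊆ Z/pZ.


Work in Z/23Z: reduce every sum a + b modulo 23.
Enumerate all 10 pairs:
a = 0: 0+1=1, 0+9=9
a = 3: 3+1=4, 3+9=12
a = 6: 6+1=7, 6+9=15
a = 11: 11+1=12, 11+9=20
a = 22: 22+1=0, 22+9=8
Distinct residues collected: {0, 1, 4, 7, 8, 9, 12, 15, 20}
|A + B| = 9 (out of 23 total residues).

A + B = {0, 1, 4, 7, 8, 9, 12, 15, 20}


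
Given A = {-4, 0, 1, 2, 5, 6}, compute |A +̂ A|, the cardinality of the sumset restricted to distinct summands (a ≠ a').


Restricted sumset: A +̂ A = {a + a' : a ∈ A, a' ∈ A, a ≠ a'}.
Equivalently, take A + A and drop any sum 2a that is achievable ONLY as a + a for a ∈ A (i.e. sums representable only with equal summands).
Enumerate pairs (a, a') with a < a' (symmetric, so each unordered pair gives one sum; this covers all a ≠ a'):
  -4 + 0 = -4
  -4 + 1 = -3
  -4 + 2 = -2
  -4 + 5 = 1
  -4 + 6 = 2
  0 + 1 = 1
  0 + 2 = 2
  0 + 5 = 5
  0 + 6 = 6
  1 + 2 = 3
  1 + 5 = 6
  1 + 6 = 7
  2 + 5 = 7
  2 + 6 = 8
  5 + 6 = 11
Collected distinct sums: {-4, -3, -2, 1, 2, 3, 5, 6, 7, 8, 11}
|A +̂ A| = 11
(Reference bound: |A +̂ A| ≥ 2|A| - 3 for |A| ≥ 2, with |A| = 6 giving ≥ 9.)

|A +̂ A| = 11


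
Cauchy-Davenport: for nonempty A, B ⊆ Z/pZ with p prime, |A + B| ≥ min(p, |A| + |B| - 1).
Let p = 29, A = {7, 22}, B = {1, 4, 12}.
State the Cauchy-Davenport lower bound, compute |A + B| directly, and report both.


Cauchy-Davenport: |A + B| ≥ min(p, |A| + |B| - 1) for A, B nonempty in Z/pZ.
|A| = 2, |B| = 3, p = 29.
CD lower bound = min(29, 2 + 3 - 1) = min(29, 4) = 4.
Compute A + B mod 29 directly:
a = 7: 7+1=8, 7+4=11, 7+12=19
a = 22: 22+1=23, 22+4=26, 22+12=5
A + B = {5, 8, 11, 19, 23, 26}, so |A + B| = 6.
Verify: 6 ≥ 4? Yes ✓.

CD lower bound = 4, actual |A + B| = 6.


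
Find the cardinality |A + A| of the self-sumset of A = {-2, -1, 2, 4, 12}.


A + A = {a + a' : a, a' ∈ A}; |A| = 5.
General bounds: 2|A| - 1 ≤ |A + A| ≤ |A|(|A|+1)/2, i.e. 9 ≤ |A + A| ≤ 15.
Lower bound 2|A|-1 is attained iff A is an arithmetic progression.
Enumerate sums a + a' for a ≤ a' (symmetric, so this suffices):
a = -2: -2+-2=-4, -2+-1=-3, -2+2=0, -2+4=2, -2+12=10
a = -1: -1+-1=-2, -1+2=1, -1+4=3, -1+12=11
a = 2: 2+2=4, 2+4=6, 2+12=14
a = 4: 4+4=8, 4+12=16
a = 12: 12+12=24
Distinct sums: {-4, -3, -2, 0, 1, 2, 3, 4, 6, 8, 10, 11, 14, 16, 24}
|A + A| = 15

|A + A| = 15


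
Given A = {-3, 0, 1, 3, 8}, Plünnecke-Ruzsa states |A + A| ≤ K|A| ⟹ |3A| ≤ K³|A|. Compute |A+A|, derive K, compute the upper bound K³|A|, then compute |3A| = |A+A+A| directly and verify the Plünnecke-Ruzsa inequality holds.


|A| = 5.
Step 1: Compute A + A by enumerating all 25 pairs.
A + A = {-6, -3, -2, 0, 1, 2, 3, 4, 5, 6, 8, 9, 11, 16}, so |A + A| = 14.
Step 2: Doubling constant K = |A + A|/|A| = 14/5 = 14/5 ≈ 2.8000.
Step 3: Plünnecke-Ruzsa gives |3A| ≤ K³·|A| = (2.8000)³ · 5 ≈ 109.7600.
Step 4: Compute 3A = A + A + A directly by enumerating all triples (a,b,c) ∈ A³; |3A| = 25.
Step 5: Check 25 ≤ 109.7600? Yes ✓.

K = 14/5, Plünnecke-Ruzsa bound K³|A| ≈ 109.7600, |3A| = 25, inequality holds.


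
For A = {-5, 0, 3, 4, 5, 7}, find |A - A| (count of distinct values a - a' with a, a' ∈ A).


A - A = {a - a' : a, a' ∈ A}; |A| = 6.
Bounds: 2|A|-1 ≤ |A - A| ≤ |A|² - |A| + 1, i.e. 11 ≤ |A - A| ≤ 31.
Note: 0 ∈ A - A always (from a - a). The set is symmetric: if d ∈ A - A then -d ∈ A - A.
Enumerate nonzero differences d = a - a' with a > a' (then include -d):
Positive differences: {1, 2, 3, 4, 5, 7, 8, 9, 10, 12}
Full difference set: {0} ∪ (positive diffs) ∪ (negative diffs).
|A - A| = 1 + 2·10 = 21 (matches direct enumeration: 21).

|A - A| = 21


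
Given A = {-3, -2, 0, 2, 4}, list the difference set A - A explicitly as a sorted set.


A - A = {a - a' : a, a' ∈ A}.
Compute a - a' for each ordered pair (a, a'):
a = -3: -3--3=0, -3--2=-1, -3-0=-3, -3-2=-5, -3-4=-7
a = -2: -2--3=1, -2--2=0, -2-0=-2, -2-2=-4, -2-4=-6
a = 0: 0--3=3, 0--2=2, 0-0=0, 0-2=-2, 0-4=-4
a = 2: 2--3=5, 2--2=4, 2-0=2, 2-2=0, 2-4=-2
a = 4: 4--3=7, 4--2=6, 4-0=4, 4-2=2, 4-4=0
Collecting distinct values (and noting 0 appears from a-a):
A - A = {-7, -6, -5, -4, -3, -2, -1, 0, 1, 2, 3, 4, 5, 6, 7}
|A - A| = 15

A - A = {-7, -6, -5, -4, -3, -2, -1, 0, 1, 2, 3, 4, 5, 6, 7}


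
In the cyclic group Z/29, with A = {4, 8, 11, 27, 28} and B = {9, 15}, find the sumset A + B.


Work in Z/29Z: reduce every sum a + b modulo 29.
Enumerate all 10 pairs:
a = 4: 4+9=13, 4+15=19
a = 8: 8+9=17, 8+15=23
a = 11: 11+9=20, 11+15=26
a = 27: 27+9=7, 27+15=13
a = 28: 28+9=8, 28+15=14
Distinct residues collected: {7, 8, 13, 14, 17, 19, 20, 23, 26}
|A + B| = 9 (out of 29 total residues).

A + B = {7, 8, 13, 14, 17, 19, 20, 23, 26}


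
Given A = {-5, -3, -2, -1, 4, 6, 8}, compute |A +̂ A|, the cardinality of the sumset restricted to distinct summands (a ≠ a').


Restricted sumset: A +̂ A = {a + a' : a ∈ A, a' ∈ A, a ≠ a'}.
Equivalently, take A + A and drop any sum 2a that is achievable ONLY as a + a for a ∈ A (i.e. sums representable only with equal summands).
Enumerate pairs (a, a') with a < a' (symmetric, so each unordered pair gives one sum; this covers all a ≠ a'):
  -5 + -3 = -8
  -5 + -2 = -7
  -5 + -1 = -6
  -5 + 4 = -1
  -5 + 6 = 1
  -5 + 8 = 3
  -3 + -2 = -5
  -3 + -1 = -4
  -3 + 4 = 1
  -3 + 6 = 3
  -3 + 8 = 5
  -2 + -1 = -3
  -2 + 4 = 2
  -2 + 6 = 4
  -2 + 8 = 6
  -1 + 4 = 3
  -1 + 6 = 5
  -1 + 8 = 7
  4 + 6 = 10
  4 + 8 = 12
  6 + 8 = 14
Collected distinct sums: {-8, -7, -6, -5, -4, -3, -1, 1, 2, 3, 4, 5, 6, 7, 10, 12, 14}
|A +̂ A| = 17
(Reference bound: |A +̂ A| ≥ 2|A| - 3 for |A| ≥ 2, with |A| = 7 giving ≥ 11.)

|A +̂ A| = 17
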